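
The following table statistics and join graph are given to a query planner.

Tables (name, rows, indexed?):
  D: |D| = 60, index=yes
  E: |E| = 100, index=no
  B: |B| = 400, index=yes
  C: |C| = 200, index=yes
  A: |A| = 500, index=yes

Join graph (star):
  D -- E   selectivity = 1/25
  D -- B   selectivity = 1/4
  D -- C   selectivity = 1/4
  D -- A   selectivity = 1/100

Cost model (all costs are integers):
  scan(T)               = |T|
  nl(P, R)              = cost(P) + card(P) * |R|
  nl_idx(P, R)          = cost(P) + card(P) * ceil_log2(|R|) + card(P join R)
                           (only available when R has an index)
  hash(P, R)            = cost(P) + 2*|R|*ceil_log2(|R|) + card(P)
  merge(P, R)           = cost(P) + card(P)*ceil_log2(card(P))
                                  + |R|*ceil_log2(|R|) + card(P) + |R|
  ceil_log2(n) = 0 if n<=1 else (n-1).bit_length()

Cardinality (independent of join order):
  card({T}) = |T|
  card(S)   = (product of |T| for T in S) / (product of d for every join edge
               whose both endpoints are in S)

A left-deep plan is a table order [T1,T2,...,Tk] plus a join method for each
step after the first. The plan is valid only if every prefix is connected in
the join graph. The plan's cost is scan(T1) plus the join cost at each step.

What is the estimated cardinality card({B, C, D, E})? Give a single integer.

Tables in S: B(400), C(200), D(60), E(100)
Edges inside S: D-E(d=25), D-B(d=4), D-C(d=4)
numerator = 400 * 200 * 60 * 100 = 480000000
denominator = 25 * 4 * 4 = 400
card(S) = 480000000 / 400 = 1200000

1200000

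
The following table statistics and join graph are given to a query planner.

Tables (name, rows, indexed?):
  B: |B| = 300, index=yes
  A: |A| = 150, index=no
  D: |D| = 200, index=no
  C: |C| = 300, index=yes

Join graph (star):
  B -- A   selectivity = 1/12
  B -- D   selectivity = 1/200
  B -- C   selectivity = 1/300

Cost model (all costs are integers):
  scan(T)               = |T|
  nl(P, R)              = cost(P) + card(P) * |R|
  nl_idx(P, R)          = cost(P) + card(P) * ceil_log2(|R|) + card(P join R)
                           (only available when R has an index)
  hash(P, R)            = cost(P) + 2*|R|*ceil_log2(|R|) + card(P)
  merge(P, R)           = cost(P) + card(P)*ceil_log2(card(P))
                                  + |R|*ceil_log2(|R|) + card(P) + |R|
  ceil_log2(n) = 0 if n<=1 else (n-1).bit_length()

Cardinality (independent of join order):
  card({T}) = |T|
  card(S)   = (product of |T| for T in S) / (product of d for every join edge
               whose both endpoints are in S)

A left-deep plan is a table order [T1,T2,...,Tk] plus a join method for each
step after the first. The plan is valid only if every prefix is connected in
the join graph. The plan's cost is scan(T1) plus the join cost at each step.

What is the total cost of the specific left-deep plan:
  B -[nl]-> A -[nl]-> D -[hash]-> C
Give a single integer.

804450

step 1: scan B: cost=300, card=300
step 2: join A via nl
    card(P join A) = 300*150/(12) = 3750
    cost = 300 + 300*150 = 45300
step 3: join D via nl
    card(P join D) = 3750*200/(200) = 3750
    cost = 45300 + 3750*200 = 795300
step 4: join C via hash
    card(P join C) = 3750*300/(300) = 3750
    cost = 795300 + 2*300*9 + 3750 = 804450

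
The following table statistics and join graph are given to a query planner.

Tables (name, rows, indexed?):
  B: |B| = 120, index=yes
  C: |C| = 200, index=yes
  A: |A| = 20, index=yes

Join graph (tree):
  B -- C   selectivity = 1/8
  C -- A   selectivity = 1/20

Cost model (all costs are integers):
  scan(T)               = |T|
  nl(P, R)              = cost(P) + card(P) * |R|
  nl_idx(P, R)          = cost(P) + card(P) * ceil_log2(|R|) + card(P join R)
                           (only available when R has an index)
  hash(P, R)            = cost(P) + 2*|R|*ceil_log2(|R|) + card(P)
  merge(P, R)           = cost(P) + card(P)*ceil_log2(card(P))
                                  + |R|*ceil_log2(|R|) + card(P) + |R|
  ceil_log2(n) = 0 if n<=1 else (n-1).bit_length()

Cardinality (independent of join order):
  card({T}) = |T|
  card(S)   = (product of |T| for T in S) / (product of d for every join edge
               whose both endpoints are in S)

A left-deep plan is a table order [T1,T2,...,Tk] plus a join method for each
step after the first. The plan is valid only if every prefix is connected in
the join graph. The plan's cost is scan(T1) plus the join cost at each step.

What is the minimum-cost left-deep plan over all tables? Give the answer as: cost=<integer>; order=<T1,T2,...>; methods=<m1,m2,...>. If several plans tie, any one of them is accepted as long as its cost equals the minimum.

Selinger DP (subsets sized 1..n):
  {B}: scan cost=120, card=120
  {C}: scan cost=200, card=200
  {A}: scan cost=20, card=20
  {BC}: card=3000; try (B,hash)→2080, (C,merge)→2880, (B,merge)→2960, (C,hash)→3440, (C,nl_idx)→4080, (B,nl_idx)→4600 …(+2); best=2080 via (B,hash)
  {AC}: card=200; try (C,nl_idx)→380, (A,hash)→600, (A,nl_idx)→1400, (C,merge)→1940, (A,merge)→2120, (C,hash)→3240 …(+2); best=380 via (C,nl_idx)
  {ABC}: card=3000; try (B,hash)→2260, (B,merge)→3140, (B,nl_idx)→4780, (A,hash)→5280, (A,nl_idx)→20080, (B,nl)→24380 …(+2); best=2260 via (B,hash)

cost=2260; order=A,C,B; methods=nl_idx,hash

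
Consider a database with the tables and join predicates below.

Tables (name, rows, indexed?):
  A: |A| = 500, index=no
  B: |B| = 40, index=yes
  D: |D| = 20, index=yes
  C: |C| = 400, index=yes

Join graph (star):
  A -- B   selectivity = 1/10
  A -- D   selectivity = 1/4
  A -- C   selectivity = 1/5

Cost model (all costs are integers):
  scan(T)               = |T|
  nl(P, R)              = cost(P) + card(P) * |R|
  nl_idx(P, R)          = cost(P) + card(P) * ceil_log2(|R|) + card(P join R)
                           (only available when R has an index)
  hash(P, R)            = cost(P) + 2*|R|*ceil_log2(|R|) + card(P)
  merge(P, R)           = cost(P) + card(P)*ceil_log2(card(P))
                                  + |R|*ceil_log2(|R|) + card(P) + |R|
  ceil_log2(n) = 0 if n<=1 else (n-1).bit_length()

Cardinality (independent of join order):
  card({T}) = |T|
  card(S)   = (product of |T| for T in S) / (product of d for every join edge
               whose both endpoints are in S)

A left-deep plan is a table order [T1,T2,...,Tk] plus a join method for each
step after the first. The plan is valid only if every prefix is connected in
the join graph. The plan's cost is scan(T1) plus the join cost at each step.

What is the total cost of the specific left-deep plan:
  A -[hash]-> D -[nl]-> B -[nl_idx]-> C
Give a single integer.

step 1: scan A: cost=500, card=500
step 2: join D via hash
    card(P join D) = 500*20/(4) = 2500
    cost = 500 + 2*20*5 + 500 = 1200
step 3: join B via nl
    card(P join B) = 2500*40/(10) = 10000
    cost = 1200 + 2500*40 = 101200
step 4: join C via nl_idx
    card(P join C) = 10000*400/(5) = 800000
    cost = 101200 + 10000*9 + 800000 = 991200

991200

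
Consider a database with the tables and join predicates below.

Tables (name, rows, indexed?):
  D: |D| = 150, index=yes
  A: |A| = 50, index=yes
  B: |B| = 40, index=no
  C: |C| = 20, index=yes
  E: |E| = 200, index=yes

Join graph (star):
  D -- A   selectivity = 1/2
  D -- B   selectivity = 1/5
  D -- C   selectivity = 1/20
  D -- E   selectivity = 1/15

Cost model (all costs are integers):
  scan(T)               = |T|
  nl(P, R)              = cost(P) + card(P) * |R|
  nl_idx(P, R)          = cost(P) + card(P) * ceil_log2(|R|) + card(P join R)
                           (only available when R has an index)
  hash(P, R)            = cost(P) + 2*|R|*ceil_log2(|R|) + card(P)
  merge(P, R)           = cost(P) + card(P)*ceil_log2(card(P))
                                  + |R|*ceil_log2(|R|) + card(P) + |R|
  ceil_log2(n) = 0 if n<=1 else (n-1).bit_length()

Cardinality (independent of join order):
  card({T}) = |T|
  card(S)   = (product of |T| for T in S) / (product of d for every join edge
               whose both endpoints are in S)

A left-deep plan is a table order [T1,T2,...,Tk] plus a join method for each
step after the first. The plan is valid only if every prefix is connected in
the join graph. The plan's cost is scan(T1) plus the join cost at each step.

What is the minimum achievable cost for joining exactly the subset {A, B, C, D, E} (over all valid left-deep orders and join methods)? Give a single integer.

Selinger DP over subsets of {A,B,C,D,E}:
  {D}: scan cost=150, card=150
  {A}: scan cost=50, card=50
  {B}: scan cost=40, card=40
  {C}: scan cost=20, card=20
  {E}: scan cost=200, card=200
  {AD}: card=3750; try (A,hash)→900, (D,merge)→1750, (A,merge)→1850, (D,hash)→2500, (D,nl_idx)→4200, (A,nl_idx)→4800 …(+2); best=900 via (A,hash)
  {BD}: card=1200; try (B,hash)→780, (D,nl_idx)→1560, (D,merge)→1670, (B,merge)→1780, (D,hash)→2480, (D,nl)→6040 …(+1); best=780 via (B,hash)
  {CD}: card=150; try (D,nl_idx)→330, (C,hash)→500, (C,nl_idx)→1050, (D,merge)→1490, (C,merge)→1620, (D,hash)→2440 …(+2); best=330 via (D,nl_idx)
  {DE}: card=2000; try (D,hash)→2800, (E,merge)→3300, (E,nl_idx)→3350, (D,merge)→3350, (E,hash)→3500, (D,nl_idx)→3800 …(+2); best=2800 via (D,hash)
  {ABD}: card=30000; try (A,hash)→2580, (B,hash)→5130, (A,merge)→15530, (A,nl_idx)→37980, (B,merge)→49930, (A,nl)→60780 …(+1); best=2580 via (A,hash)
  {ACD}: card=3750; try (A,hash)→1080, (A,merge)→2030, (C,hash)→4850, (A,nl_idx)→4980, (A,nl)→7830, (C,nl_idx)→23400 …(+2); best=1080 via (A,hash)
  {ADE}: card=50000; try (A,hash)→5400, (E,hash)→7850, (A,merge)→27150, (E,merge)→51450, (A,nl_idx)→64800, (E,nl_idx)→80900 …(+2); best=5400 via (A,hash)
  {BCD}: card=1200; try (B,hash)→960, (B,merge)→1960, (C,hash)→2180, (B,nl)→6330, (C,nl_idx)→7980, (C,merge)→15300 …(+1); best=960 via (B,hash)
  {BDE}: card=16000; try (E,hash)→5180, (B,hash)→5280, (E,merge)→16980, (E,nl_idx)→26380, (B,merge)→27080, (B,nl)→82800 …(+1); best=5180 via (E,hash)
  {CDE}: card=2000; try (E,merge)→3480, (E,nl_idx)→3530, (E,hash)→3680, (C,hash)→5000, (C,nl_idx)→14800, (C,merge)→26920 …(+2); best=3480 via (E,merge)
  {ABCD}: card=30000; try (A,hash)→2760, (B,hash)→5310, (A,merge)→15710, (C,hash)→32780, (A,nl_idx)→38160, (B,merge)→50110 …(+5); best=2760 via (A,hash)
  {ABDE}: card=400000; try (A,hash)→21780, (E,hash)→35780, (B,hash)→55880, (A,merge)→245530, (E,merge)→484380, (A,nl_idx)→501180 …(+5); best=21780 via (A,hash)
  {ACDE}: card=50000; try (A,hash)→6080, (E,hash)→8030, (A,merge)→27830, (E,merge)→51630, (C,hash)→55600, (A,nl_idx)→65480 …(+6); best=6080 via (A,hash)
  {BCDE}: card=16000; try (E,hash)→5360, (B,hash)→5960, (E,merge)→17160, (C,hash)→21380, (E,nl_idx)→26560, (B,merge)→27760 …(+5); best=5360 via (E,hash)
  {ABCDE}: card=400000; try (A,hash)→21960, (E,hash)→35960, (B,hash)→56560, (A,merge)→245710, (C,hash)→421980, (E,merge)→484560 …(+9); best=21960 via (A,hash)

21960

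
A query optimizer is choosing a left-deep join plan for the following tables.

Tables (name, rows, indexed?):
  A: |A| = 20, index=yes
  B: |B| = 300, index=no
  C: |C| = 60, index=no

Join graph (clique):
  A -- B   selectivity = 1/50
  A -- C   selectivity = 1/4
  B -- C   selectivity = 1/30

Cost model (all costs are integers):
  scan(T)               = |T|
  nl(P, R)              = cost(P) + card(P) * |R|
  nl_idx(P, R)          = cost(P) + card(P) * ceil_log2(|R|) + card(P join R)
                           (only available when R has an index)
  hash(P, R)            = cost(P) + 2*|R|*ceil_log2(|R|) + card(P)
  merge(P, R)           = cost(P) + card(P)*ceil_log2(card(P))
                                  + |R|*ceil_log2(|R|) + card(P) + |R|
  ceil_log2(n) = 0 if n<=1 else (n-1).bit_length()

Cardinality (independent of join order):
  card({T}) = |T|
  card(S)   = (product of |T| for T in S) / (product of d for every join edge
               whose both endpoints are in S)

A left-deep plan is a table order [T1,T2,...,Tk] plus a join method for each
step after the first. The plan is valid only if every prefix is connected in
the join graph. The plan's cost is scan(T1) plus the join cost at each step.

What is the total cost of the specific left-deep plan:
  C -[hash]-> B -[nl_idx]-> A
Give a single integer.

step 1: scan C: cost=60, card=60
step 2: join B via hash
    card(P join B) = 60*300/(30) = 600
    cost = 60 + 2*300*9 + 60 = 5520
step 3: join A via nl_idx
    card(P join A) = 600*20/(50*4) = 60
    cost = 5520 + 600*5 + 60 = 8580

8580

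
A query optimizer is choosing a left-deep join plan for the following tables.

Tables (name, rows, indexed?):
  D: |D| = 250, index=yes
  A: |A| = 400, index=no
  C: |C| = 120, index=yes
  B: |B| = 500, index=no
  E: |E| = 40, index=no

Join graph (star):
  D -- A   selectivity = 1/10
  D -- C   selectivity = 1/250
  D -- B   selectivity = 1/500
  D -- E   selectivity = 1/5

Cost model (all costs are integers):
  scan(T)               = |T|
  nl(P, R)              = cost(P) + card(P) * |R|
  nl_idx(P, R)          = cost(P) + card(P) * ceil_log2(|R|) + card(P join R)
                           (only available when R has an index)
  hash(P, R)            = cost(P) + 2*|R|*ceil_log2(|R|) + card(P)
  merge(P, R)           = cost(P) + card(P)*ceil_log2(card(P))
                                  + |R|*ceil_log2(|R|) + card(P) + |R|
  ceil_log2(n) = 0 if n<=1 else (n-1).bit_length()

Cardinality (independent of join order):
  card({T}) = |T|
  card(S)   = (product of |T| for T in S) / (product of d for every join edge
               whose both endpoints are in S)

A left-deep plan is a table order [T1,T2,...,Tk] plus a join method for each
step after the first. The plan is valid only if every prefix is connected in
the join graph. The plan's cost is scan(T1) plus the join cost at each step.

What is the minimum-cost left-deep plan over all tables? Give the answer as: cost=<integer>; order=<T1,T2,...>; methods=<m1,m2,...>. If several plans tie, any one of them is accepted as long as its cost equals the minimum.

cost=15380; order=B,D,C,E,A; methods=nl_idx,nl_idx,hash,hash

Selinger DP (subsets sized 1..n):
  {D}: scan cost=250, card=250
  {A}: scan cost=400, card=400
  {C}: scan cost=120, card=120
  {B}: scan cost=500, card=500
  {E}: scan cost=40, card=40
  {AD}: card=10000; try (D,hash)→4800, (A,merge)→6500, (D,merge)→6650, (A,hash)→7700, (D,nl_idx)→13600, (A,nl)→100250 …(+1); best=4800 via (D,hash)
  {CD}: card=120; try (D,nl_idx)→1200, (C,nl_idx)→2120, (C,hash)→2180, (D,merge)→3330, (C,merge)→3460, (D,hash)→4240 …(+2); best=1200 via (D,nl_idx)
  {BD}: card=250; try (D,nl_idx)→4750, (D,hash)→5000, (B,merge)→7500, (D,merge)→7750, (B,hash)→9500, (B,nl)→125250 …(+1); best=4750 via (D,nl_idx)
  {DE}: card=2000; try (E,hash)→980, (D,nl_idx)→2360, (D,merge)→2570, (E,merge)→2780, (D,hash)→4080, (D,nl)→10040 …(+1); best=980 via (E,hash)
  {ACD}: card=4800; try (A,merge)→6160, (A,hash)→8520, (C,hash)→16480, (A,nl)→49200, (C,nl_idx)→79600, (C,merge)→155760 …(+1); best=6160 via (A,merge)
  {ABD}: card=10000; try (A,merge)→11000, (A,hash)→12200, (B,hash)→23800, (A,nl)→104750, (B,merge)→159800, (B,nl)→5004800; best=11000 via (A,merge)
  {ADE}: card=80000; try (A,hash)→10180, (E,hash)→15280, (A,merge)→28980, (E,merge)→155080, (E,nl)→404800, (A,nl)→800980; best=10180 via (A,hash)
  {BCD}: card=120; try (C,nl_idx)→6620, (C,hash)→6680, (B,merge)→7160, (C,merge)→7960, (B,hash)→10320, (C,nl)→34750 …(+1); best=6620 via (C,nl_idx)
  {CDE}: card=960; try (E,hash)→1800, (E,merge)→2440, (C,hash)→4660, (E,nl)→6000, (C,nl_idx)→15940, (C,merge)→25940 …(+1); best=1800 via (E,hash)
  {BDE}: card=2000; try (E,hash)→5480, (E,merge)→7280, (B,hash)→11980, (E,nl)→14750, (B,merge)→29980, (B,nl)→1000980; best=5480 via (E,hash)
  {ABCD}: card=4800; try (A,merge)→11580, (A,hash)→13940, (B,hash)→19960, (C,hash)→22680, (A,nl)→54620, (B,merge)→78360 …(+4); best=11580 via (A,merge)
  {ACDE}: card=38400; try (A,hash)→9960, (E,hash)→11440, (A,merge)→16360, (E,merge)→73640, (C,hash)→91860, (E,nl)→198160 …(+4); best=9960 via (A,hash)
  {ABDE}: card=80000; try (A,hash)→14680, (E,hash)→21480, (A,merge)→33480, (B,hash)→99180, (E,merge)→161280, (E,nl)→411000 …(+3); best=14680 via (A,hash)
  {BCDE}: card=960; try (E,hash)→7220, (E,merge)→7860, (C,hash)→9160, (E,nl)→11420, (B,hash)→11760, (B,merge)→17360 …(+4); best=7220 via (E,hash)
  {ABCDE}: card=38400; try (A,hash)→15380, (E,hash)→16860, (A,merge)→21780, (B,hash)→57360, (E,merge)→79060, (C,hash)→96360 …(+7); best=15380 via (A,hash)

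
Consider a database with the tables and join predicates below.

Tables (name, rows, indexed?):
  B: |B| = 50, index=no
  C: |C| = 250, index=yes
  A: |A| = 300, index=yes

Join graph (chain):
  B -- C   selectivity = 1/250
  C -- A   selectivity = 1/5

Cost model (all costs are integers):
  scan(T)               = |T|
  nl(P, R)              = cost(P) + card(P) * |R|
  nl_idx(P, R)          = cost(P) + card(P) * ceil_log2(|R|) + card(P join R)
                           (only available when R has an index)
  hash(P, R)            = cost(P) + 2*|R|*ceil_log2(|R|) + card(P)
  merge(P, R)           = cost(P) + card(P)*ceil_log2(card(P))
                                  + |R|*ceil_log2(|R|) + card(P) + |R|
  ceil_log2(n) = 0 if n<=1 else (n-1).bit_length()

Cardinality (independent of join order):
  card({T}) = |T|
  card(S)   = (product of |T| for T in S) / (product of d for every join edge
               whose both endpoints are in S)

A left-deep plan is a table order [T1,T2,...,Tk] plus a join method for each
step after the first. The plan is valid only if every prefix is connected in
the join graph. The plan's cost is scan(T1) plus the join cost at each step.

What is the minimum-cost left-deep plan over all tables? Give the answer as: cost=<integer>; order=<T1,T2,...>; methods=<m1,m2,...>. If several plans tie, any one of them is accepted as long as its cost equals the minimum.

cost=3850; order=B,C,A; methods=nl_idx,merge

Selinger DP (subsets sized 1..n):
  {B}: scan cost=50, card=50
  {C}: scan cost=250, card=250
  {A}: scan cost=300, card=300
  {BC}: card=50; try (C,nl_idx)→500, (B,hash)→1100, (C,merge)→2650, (B,merge)→2850, (C,hash)→4100, (C,nl)→12550 …(+1); best=500 via (C,nl_idx)
  {AC}: card=15000; try (C,hash)→4600, (A,merge)→5500, (C,merge)→5550, (A,hash)→5900, (A,nl_idx)→17500, (C,nl_idx)→17700 …(+2); best=4600 via (C,hash)
  {ABC}: card=3000; try (A,merge)→3850, (A,nl_idx)→3950, (A,hash)→5950, (A,nl)→15500, (B,hash)→20200, (B,merge)→229950 …(+1); best=3850 via (A,merge)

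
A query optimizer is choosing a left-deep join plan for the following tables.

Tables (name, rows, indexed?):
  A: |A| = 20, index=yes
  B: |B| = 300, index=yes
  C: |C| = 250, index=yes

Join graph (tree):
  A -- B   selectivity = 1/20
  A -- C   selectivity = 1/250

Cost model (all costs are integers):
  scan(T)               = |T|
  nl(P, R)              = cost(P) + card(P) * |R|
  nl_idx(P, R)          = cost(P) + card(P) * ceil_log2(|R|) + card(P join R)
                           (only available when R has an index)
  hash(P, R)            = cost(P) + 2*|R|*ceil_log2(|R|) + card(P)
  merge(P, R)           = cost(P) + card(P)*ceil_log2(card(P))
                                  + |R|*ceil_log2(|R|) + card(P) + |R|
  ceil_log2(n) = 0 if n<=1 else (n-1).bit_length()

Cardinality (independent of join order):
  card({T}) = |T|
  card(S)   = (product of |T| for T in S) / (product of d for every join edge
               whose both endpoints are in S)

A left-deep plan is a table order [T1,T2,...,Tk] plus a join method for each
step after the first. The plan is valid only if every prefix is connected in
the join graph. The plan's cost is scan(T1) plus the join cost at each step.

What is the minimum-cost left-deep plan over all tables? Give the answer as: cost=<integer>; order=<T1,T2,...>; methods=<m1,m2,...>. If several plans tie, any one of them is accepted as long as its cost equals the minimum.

Selinger DP (subsets sized 1..n):
  {A}: scan cost=20, card=20
  {B}: scan cost=300, card=300
  {C}: scan cost=250, card=250
  {AB}: card=300; try (B,nl_idx)→500, (A,hash)→800, (A,nl_idx)→2100, (B,merge)→3140, (A,merge)→3420, (B,hash)→5440 …(+2); best=500 via (B,nl_idx)
  {AC}: card=20; try (C,nl_idx)→200, (A,hash)→700, (A,nl_idx)→1520, (C,merge)→2390, (A,merge)→2620, (C,hash)→4040 …(+2); best=200 via (C,nl_idx)
  {ABC}: card=300; try (B,nl_idx)→680, (C,nl_idx)→3200, (B,merge)→3320, (C,hash)→4800, (B,hash)→5620, (C,merge)→5750 …(+2); best=680 via (B,nl_idx)

cost=680; order=A,C,B; methods=nl_idx,nl_idx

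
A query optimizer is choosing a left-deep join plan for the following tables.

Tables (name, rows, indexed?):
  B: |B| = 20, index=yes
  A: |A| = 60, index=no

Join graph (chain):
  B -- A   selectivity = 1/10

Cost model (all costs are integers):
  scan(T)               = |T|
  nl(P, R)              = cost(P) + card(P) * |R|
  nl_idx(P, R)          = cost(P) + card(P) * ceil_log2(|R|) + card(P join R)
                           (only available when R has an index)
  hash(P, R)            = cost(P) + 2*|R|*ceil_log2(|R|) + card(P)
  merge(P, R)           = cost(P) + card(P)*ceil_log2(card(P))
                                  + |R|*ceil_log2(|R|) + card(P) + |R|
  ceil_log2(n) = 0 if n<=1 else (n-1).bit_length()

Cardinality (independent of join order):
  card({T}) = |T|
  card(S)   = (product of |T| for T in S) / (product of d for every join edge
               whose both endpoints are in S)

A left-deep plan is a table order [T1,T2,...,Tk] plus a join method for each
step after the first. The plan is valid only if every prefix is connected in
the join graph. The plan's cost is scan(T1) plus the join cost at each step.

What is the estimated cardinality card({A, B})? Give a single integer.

120

Tables in S: A(60), B(20)
Edges inside S: B-A(d=10)
numerator = 60 * 20 = 1200
denominator = 10 = 10
card(S) = 1200 / 10 = 120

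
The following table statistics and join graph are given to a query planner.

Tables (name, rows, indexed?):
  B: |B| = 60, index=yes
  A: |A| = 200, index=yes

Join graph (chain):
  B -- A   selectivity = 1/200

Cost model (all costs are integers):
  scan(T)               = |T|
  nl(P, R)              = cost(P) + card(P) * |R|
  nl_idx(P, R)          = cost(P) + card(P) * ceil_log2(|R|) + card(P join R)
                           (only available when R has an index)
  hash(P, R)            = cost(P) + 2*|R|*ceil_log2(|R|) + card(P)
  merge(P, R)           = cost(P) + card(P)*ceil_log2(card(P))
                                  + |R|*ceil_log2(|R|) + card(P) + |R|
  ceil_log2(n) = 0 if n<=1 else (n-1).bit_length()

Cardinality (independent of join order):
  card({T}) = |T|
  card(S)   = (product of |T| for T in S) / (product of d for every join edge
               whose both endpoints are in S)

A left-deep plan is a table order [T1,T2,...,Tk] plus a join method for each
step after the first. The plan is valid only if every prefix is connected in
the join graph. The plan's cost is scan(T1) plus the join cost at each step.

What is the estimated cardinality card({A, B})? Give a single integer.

60

Tables in S: A(200), B(60)
Edges inside S: B-A(d=200)
numerator = 200 * 60 = 12000
denominator = 200 = 200
card(S) = 12000 / 200 = 60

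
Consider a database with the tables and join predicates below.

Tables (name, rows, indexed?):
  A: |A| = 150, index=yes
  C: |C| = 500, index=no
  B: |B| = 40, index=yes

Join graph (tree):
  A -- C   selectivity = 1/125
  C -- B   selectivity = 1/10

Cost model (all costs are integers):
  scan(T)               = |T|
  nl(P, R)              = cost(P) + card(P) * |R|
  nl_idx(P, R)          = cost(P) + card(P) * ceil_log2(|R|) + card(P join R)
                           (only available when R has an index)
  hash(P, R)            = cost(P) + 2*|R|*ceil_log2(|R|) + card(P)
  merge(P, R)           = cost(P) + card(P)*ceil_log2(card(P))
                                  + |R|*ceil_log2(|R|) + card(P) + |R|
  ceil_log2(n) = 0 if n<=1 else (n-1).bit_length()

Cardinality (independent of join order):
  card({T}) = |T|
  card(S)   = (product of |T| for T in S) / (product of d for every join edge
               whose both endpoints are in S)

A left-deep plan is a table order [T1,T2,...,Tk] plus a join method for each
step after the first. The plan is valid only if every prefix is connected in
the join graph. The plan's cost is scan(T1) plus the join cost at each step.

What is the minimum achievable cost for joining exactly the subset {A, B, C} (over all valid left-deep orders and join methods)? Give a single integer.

4480

Selinger DP over subsets of {A,B,C}:
  {A}: scan cost=150, card=150
  {C}: scan cost=500, card=500
  {B}: scan cost=40, card=40
  {AC}: card=600; try (A,hash)→3400, (A,nl_idx)→5100, (C,merge)→6500, (A,merge)→6850, (C,hash)→9300, (C,nl)→75150 …(+1); best=3400 via (A,hash)
  {BC}: card=2000; try (B,hash)→1480, (C,merge)→5320, (B,nl_idx)→5500, (B,merge)→5780, (C,hash)→9080, (C,nl)→20040 …(+1); best=1480 via (B,hash)
  {ABC}: card=2400; try (B,hash)→4480, (A,hash)→5880, (B,nl_idx)→9400, (B,merge)→10280, (A,nl_idx)→19880, (A,merge)→26830 …(+2); best=4480 via (B,hash)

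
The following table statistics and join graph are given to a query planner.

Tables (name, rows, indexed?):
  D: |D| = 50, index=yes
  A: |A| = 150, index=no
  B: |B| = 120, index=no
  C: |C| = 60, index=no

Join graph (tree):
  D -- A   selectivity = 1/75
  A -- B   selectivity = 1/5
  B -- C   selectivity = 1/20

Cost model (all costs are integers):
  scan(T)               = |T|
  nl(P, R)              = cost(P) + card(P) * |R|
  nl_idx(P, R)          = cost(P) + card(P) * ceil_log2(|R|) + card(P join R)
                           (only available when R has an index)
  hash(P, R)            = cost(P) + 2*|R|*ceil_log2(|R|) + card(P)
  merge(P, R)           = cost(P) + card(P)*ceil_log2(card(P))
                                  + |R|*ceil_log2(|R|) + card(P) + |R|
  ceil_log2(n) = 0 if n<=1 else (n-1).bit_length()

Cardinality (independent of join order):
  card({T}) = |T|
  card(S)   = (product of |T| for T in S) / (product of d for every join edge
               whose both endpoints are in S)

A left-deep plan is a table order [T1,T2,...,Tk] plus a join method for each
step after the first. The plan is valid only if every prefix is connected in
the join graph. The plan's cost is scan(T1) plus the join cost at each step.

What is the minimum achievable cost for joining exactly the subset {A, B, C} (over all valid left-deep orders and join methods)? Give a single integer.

3720

Selinger DP over subsets of {A,B,C}:
  {A}: scan cost=150, card=150
  {B}: scan cost=120, card=120
  {C}: scan cost=60, card=60
  {AB}: card=3600; try (B,hash)→1980, (A,merge)→2430, (B,merge)→2460, (A,hash)→2640, (A,nl)→18120, (B,nl)→18150; best=1980 via (B,hash)
  {BC}: card=360; try (C,hash)→960, (B,merge)→1440, (C,merge)→1500, (B,hash)→1800, (B,nl)→7260, (C,nl)→7320; best=960 via (C,hash)
  {ABC}: card=10800; try (A,hash)→3720, (A,merge)→5910, (C,hash)→6300, (C,merge)→49200, (A,nl)→54960, (C,nl)→217980; best=3720 via (A,hash)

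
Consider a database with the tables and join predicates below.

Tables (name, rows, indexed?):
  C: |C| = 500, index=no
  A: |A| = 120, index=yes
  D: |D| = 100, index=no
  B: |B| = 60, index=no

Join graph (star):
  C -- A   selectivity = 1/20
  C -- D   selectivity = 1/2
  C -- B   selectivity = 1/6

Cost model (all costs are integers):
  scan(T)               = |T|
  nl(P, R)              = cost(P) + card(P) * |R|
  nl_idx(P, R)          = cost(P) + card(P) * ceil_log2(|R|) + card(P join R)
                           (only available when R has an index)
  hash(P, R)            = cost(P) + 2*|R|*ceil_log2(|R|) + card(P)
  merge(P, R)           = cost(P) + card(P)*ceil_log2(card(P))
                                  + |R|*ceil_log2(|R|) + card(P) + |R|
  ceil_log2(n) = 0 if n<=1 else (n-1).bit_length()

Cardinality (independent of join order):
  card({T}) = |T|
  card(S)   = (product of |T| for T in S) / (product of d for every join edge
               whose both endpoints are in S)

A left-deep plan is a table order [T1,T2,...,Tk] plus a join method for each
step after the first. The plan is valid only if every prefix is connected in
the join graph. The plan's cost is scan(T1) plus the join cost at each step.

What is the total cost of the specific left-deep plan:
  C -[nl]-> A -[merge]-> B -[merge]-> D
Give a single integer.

580720

step 1: scan C: cost=500, card=500
step 2: join A via nl
    card(P join A) = 500*120/(20) = 3000
    cost = 500 + 500*120 = 60500
step 3: join B via merge
    card(P join B) = 3000*60/(6) = 30000
    cost = 60500 + 3000*12 + 60*6 + 3000 + 60 = 99920
step 4: join D via merge
    card(P join D) = 30000*100/(2) = 1500000
    cost = 99920 + 30000*15 + 100*7 + 30000 + 100 = 580720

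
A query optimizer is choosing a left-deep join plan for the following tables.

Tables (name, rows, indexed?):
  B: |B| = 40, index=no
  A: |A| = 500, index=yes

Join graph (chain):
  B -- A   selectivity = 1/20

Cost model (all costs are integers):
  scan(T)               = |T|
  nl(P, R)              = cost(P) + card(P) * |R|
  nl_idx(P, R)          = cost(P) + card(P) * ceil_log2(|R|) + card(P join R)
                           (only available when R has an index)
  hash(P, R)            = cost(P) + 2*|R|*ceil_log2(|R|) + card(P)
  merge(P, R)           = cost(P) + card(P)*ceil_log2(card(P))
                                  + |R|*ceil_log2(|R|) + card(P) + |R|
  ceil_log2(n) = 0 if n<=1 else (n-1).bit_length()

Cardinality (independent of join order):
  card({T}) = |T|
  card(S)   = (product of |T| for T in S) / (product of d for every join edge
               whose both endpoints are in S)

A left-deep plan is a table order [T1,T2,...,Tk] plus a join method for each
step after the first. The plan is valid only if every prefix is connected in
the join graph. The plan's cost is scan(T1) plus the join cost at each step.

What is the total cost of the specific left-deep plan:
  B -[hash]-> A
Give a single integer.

9080

step 1: scan B: cost=40, card=40
step 2: join A via hash
    card(P join A) = 40*500/(20) = 1000
    cost = 40 + 2*500*9 + 40 = 9080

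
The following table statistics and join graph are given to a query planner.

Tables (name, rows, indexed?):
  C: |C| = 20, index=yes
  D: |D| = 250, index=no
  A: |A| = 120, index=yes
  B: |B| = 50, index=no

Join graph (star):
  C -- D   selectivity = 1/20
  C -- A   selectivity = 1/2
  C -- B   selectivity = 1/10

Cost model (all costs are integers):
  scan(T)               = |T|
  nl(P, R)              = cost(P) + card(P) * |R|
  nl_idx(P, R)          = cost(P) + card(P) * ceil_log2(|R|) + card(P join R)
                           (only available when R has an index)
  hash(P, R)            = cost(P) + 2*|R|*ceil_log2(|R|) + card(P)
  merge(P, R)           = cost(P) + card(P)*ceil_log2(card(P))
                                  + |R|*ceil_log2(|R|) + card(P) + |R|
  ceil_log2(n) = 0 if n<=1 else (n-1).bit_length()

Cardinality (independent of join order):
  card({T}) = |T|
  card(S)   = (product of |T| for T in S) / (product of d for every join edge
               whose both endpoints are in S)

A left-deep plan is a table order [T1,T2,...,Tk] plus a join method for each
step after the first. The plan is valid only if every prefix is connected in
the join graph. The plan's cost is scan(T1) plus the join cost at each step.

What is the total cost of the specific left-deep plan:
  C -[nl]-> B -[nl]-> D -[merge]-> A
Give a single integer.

step 1: scan C: cost=20, card=20
step 2: join B via nl
    card(P join B) = 20*50/(10) = 100
    cost = 20 + 20*50 = 1020
step 3: join D via nl
    card(P join D) = 100*250/(20) = 1250
    cost = 1020 + 100*250 = 26020
step 4: join A via merge
    card(P join A) = 1250*120/(2) = 75000
    cost = 26020 + 1250*11 + 120*7 + 1250 + 120 = 41980

41980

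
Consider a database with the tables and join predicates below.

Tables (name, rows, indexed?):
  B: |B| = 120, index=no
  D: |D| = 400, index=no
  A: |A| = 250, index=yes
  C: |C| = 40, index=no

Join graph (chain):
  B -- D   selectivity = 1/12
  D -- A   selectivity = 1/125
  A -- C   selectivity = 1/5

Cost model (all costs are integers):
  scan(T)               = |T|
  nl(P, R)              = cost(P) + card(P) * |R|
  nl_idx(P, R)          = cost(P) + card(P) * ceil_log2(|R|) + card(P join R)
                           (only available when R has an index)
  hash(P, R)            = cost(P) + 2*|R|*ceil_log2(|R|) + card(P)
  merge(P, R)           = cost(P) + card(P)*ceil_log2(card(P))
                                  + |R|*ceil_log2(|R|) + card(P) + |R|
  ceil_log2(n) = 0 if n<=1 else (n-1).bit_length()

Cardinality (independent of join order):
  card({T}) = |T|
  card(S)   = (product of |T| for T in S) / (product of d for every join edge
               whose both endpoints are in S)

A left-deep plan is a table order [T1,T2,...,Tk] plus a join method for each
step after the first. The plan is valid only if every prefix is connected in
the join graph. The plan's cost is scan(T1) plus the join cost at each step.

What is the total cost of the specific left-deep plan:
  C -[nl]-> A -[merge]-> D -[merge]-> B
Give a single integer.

128600

step 1: scan C: cost=40, card=40
step 2: join A via nl
    card(P join A) = 40*250/(5) = 2000
    cost = 40 + 40*250 = 10040
step 3: join D via merge
    card(P join D) = 2000*400/(125) = 6400
    cost = 10040 + 2000*11 + 400*9 + 2000 + 400 = 38040
step 4: join B via merge
    card(P join B) = 6400*120/(12) = 64000
    cost = 38040 + 6400*13 + 120*7 + 6400 + 120 = 128600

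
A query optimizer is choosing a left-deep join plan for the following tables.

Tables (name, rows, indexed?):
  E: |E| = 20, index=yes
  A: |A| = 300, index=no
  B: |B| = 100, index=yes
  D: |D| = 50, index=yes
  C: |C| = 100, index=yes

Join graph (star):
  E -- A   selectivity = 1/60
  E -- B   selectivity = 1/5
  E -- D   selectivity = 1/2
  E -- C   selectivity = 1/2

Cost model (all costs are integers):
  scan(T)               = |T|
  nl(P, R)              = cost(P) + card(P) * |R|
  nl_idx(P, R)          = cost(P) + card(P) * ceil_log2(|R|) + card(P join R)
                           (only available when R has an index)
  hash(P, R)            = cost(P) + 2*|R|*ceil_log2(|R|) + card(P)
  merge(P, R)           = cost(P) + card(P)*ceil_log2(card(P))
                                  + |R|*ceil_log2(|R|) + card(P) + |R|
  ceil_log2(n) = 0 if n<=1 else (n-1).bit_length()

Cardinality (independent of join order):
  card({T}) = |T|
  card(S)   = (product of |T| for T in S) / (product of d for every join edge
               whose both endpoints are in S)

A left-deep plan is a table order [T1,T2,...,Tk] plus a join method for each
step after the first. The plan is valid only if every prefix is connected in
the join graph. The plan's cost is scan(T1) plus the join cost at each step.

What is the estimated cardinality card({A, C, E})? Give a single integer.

5000

Tables in S: A(300), C(100), E(20)
Edges inside S: E-A(d=60), E-C(d=2)
numerator = 300 * 100 * 20 = 600000
denominator = 60 * 2 = 120
card(S) = 600000 / 120 = 5000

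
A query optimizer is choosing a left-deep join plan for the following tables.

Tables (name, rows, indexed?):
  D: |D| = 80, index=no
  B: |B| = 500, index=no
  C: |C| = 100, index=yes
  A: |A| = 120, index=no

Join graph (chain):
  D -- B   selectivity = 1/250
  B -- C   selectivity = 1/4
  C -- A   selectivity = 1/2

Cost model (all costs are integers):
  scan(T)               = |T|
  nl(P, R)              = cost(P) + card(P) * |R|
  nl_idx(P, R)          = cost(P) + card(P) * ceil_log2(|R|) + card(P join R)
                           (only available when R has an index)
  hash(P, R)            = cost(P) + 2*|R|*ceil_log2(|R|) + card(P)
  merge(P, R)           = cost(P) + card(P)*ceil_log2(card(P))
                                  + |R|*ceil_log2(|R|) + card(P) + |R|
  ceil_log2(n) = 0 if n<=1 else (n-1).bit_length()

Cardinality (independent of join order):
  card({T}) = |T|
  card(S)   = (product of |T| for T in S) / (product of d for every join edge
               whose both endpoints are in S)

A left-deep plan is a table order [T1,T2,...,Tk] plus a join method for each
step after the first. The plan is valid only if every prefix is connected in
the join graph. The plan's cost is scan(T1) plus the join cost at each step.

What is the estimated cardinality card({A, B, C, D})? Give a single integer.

240000

Tables in S: A(120), B(500), C(100), D(80)
Edges inside S: D-B(d=250), B-C(d=4), C-A(d=2)
numerator = 120 * 500 * 100 * 80 = 480000000
denominator = 250 * 4 * 2 = 2000
card(S) = 480000000 / 2000 = 240000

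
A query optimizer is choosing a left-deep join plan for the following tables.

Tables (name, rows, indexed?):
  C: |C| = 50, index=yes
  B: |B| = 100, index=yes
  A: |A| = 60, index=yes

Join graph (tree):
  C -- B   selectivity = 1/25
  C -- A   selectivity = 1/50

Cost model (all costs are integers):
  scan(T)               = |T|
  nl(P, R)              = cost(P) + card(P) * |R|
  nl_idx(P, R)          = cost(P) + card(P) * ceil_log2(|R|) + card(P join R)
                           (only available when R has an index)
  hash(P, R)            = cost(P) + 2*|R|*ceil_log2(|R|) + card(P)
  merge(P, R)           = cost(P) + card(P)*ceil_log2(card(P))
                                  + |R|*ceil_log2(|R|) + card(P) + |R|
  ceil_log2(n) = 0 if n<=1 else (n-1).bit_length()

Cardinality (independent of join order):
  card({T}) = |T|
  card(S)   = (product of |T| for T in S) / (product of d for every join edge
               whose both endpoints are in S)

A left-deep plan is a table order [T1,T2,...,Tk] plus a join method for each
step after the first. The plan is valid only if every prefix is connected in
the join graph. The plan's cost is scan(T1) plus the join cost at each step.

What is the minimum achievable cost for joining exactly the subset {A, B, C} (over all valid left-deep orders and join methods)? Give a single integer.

Selinger DP over subsets of {A,B,C}:
  {C}: scan cost=50, card=50
  {B}: scan cost=100, card=100
  {A}: scan cost=60, card=60
  {BC}: card=200; try (B,nl_idx)→600, (C,hash)→800, (C,nl_idx)→900, (B,merge)→1200, (C,merge)→1250, (B,hash)→1500 …(+2); best=600 via (B,nl_idx)
  {AC}: card=60; try (A,nl_idx)→410, (C,nl_idx)→480, (C,hash)→720, (A,hash)→820, (A,merge)→820, (C,merge)→830 …(+2); best=410 via (A,nl_idx)
  {ABC}: card=240; try (B,nl_idx)→1070, (A,hash)→1520, (B,merge)→1630, (B,hash)→1870, (A,nl_idx)→2040, (A,merge)→2820 …(+2); best=1070 via (B,nl_idx)

1070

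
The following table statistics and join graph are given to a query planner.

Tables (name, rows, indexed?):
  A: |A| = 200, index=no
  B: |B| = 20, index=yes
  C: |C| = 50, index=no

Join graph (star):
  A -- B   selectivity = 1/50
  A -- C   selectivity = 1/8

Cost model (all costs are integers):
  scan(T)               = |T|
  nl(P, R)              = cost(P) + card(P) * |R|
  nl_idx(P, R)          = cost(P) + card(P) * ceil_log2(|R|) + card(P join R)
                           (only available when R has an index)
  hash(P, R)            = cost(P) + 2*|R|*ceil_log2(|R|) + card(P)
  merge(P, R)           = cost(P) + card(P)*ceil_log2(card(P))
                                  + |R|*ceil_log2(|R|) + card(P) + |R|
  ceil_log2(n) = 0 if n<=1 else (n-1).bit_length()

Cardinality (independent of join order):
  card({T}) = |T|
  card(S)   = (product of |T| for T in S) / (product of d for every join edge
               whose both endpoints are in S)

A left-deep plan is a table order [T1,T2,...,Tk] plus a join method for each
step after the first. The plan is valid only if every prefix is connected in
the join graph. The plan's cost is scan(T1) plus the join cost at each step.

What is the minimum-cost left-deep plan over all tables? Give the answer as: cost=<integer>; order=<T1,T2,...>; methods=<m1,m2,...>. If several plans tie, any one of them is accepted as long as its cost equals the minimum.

cost=1280; order=A,B,C; methods=hash,hash

Selinger DP (subsets sized 1..n):
  {A}: scan cost=200, card=200
  {B}: scan cost=20, card=20
  {C}: scan cost=50, card=50
  {AB}: card=80; try (B,hash)→600, (B,nl_idx)→1280, (A,merge)→1940, (B,merge)→2120, (A,hash)→3240, (A,nl)→4020 …(+1); best=600 via (B,hash)
  {AC}: card=1250; try (C,hash)→1000, (A,merge)→2200, (C,merge)→2350, (A,hash)→3300, (A,nl)→10050, (C,nl)→10200; best=1000 via (C,hash)
  {ABC}: card=500; try (C,hash)→1280, (C,merge)→1590, (B,hash)→2450, (C,nl)→4600, (B,nl_idx)→7750, (B,merge)→16120 …(+1); best=1280 via (C,hash)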